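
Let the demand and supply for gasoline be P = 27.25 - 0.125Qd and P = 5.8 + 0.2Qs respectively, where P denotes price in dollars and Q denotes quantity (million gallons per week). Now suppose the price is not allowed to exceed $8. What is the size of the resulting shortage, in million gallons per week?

143

Rearranging demand gives Qd = 218 - 8P; rearranging supply gives Qs = 5P - 29. Setting quantity demanded equal to quantity supplied, 218 - 8P = 5P - 29, gives P* = 19 and Q* = 66.
The ceiling of 8 is below the equilibrium price 19, so it binds.
At P = 8: Qd = 218 - 8·8 = 154 and Qs = 5·8 - 29 = 11.
Shortage = Qd - Qs = 154 - 11 = 143.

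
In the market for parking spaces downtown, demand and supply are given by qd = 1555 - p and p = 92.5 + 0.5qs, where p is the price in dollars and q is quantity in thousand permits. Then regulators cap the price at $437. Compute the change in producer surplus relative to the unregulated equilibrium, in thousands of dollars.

Rearranging supply gives qs = 2p - 185. In a free market, 1555 - p = 2p - 185 gives the equilibrium p* = 580, q* = 975.
The ceiling of 437 is below the equilibrium price 580, so it binds.
At p = 437: qd = 1555 - 437 = 1118 and qs = 2·437 - 185 = 689.
Producer surplus without the control is ½ · (580 - 92.5) · 975 = 237656.25.
With the ceiling, producers sell 689 units at 437, so PS = ½ · (437 - 92.5) · 689 = 118680.25.
Change in producer surplus = 118680.25 - 237656.25 = -118976.

-118976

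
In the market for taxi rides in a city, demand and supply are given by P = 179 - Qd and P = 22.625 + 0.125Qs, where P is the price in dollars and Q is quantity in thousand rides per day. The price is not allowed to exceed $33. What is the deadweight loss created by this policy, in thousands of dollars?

Rearranging demand gives Qd = 179 - P; rearranging supply gives Qs = 8P - 181. Setting quantity demanded equal to quantity supplied, 179 - P = 8P - 181, gives P* = 40 and Q* = 139.
Since 33 < 40, the ceiling is binding.
At P = 33: Qd = 179 - 33 = 146 and Qs = 8·33 - 181 = 83.
Quantity traded falls to 83. At Q = 83 the demand price is 179 - 83 = 96 and the supply price is (181 + 83)/8 = 33.
Deadweight loss = ½ · (96 - 33) · (139 - 83) = ½ · 63 · 56 = 1764.

1764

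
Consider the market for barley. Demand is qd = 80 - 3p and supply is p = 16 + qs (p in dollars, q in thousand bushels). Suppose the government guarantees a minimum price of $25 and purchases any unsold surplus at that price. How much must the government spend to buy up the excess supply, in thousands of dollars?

100

Rearranging supply gives qs = p - 16. Equilibrium: 80 - 3p = p - 16, so 96 = 4p and p* = 24, q* = 8.
Because the floor (25) lies above the market-clearing price, it is binding.
At p = 25: qd = 80 - 3·25 = 5 and qs = 25 - 16 = 9.
Surplus = qs - qd = 4.
Government expenditure = surplus × support price = 4 × 25 = 100.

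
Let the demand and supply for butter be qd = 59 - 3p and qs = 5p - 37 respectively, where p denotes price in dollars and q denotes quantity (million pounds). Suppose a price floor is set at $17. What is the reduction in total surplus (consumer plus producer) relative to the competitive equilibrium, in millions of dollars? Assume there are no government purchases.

Without the control the market clears where 59 - 3p = 5p - 37, i.e. p* = 12 and q* = 23.
Because the floor (17) lies above the market-clearing price, it is binding.
At p = 17: qd = 59 - 3·17 = 8 and qs = 5·17 - 37 = 48.
Quantity traded falls to 8. At q = 8 the demand price is (59 - 8)/3 = 17 and the supply price is (37 + 8)/5 = 9.
Deadweight loss = ½ · (17 - 9) · (23 - 8) = ½ · 8 · 15 = 60.

60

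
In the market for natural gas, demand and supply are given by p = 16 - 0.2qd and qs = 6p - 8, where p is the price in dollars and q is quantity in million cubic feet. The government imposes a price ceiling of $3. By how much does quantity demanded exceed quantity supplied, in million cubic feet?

Rearranging demand gives qd = 80 - 5p. Setting quantity demanded equal to quantity supplied, 80 - 5p = 6p - 8, gives p* = 8 and q* = 40.
The ceiling of 3 is below the equilibrium price 8, so it binds.
At p = 3: qd = 80 - 5·3 = 65 and qs = 6·3 - 8 = 10.
Shortage = qd - qs = 65 - 10 = 55.

55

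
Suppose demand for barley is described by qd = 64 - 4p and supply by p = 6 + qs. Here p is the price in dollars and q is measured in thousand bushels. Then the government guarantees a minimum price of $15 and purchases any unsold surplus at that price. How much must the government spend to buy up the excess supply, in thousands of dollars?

Rearranging supply gives qs = p - 6. Without the control the market clears where 64 - 4p = p - 6, i.e. p* = 14 and q* = 8.
Because the floor (15) lies above the market-clearing price, it is binding.
At p = 15: qd = 64 - 4·15 = 4 and qs = 15 - 6 = 9.
Surplus = qs - qd = 5.
Government expenditure = surplus × support price = 5 × 15 = 75.

75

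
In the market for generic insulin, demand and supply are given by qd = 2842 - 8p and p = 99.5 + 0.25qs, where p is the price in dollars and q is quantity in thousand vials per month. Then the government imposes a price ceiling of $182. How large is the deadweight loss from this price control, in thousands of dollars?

23232

Rearranging supply gives qs = 4p - 398. Equilibrium: 2842 - 8p = 4p - 398, so 3240 = 12p and p* = 270, q* = 682.
The ceiling of 182 is below the equilibrium price 270, so it binds.
At p = 182: qd = 2842 - 8·182 = 1386 and qs = 4·182 - 398 = 330.
Quantity traded falls to 330. At q = 330 the demand price is (2842 - 330)/8 = 314 and the supply price is (398 + 330)/4 = 182.
Deadweight loss = ½ · (314 - 182) · (682 - 330) = ½ · 132 · 352 = 23232.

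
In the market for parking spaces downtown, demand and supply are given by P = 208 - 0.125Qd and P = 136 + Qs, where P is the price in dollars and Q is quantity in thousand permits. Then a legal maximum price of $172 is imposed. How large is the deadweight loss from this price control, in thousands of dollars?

441

Rearranging demand gives Qd = 1664 - 8P; rearranging supply gives Qs = P - 136. Setting quantity demanded equal to quantity supplied, 1664 - 8P = P - 136, gives P* = 200 and Q* = 64.
Because the ceiling (172) lies below the market-clearing price, it is binding.
At P = 172: Qd = 1664 - 8·172 = 288 and Qs = 172 - 136 = 36.
Quantity traded falls to 36. At Q = 36 the demand price is (1664 - 36)/8 = 203.5 and the supply price is 136 + 36 = 172.
Deadweight loss = ½ · (203.5 - 172) · (64 - 36) = ½ · 31.5 · 28 = 441.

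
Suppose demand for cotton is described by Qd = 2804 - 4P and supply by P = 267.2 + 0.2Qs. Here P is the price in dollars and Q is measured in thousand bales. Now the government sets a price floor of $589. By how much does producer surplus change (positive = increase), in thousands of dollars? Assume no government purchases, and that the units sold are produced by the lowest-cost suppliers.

31166.4

Rearranging supply gives Qs = 5P - 1336. Equilibrium: 2804 - 4P = 5P - 1336, so 4140 = 9P and P* = 460, Q* = 964.
Since 589 > 460, the floor is binding.
At P = 589: Qd = 2804 - 4·589 = 448 and Qs = 5·589 - 1336 = 1609.
Producer surplus without the control is ½ · (460 - 267.2) · 964 = 92929.6.
With the floor, 448 units are sold at 589. The supply price at Q = 448 is 356.8, so PS = ½ · [(589 - 267.2) + (589 - 356.8)] · 448 = 124096.
Change in producer surplus = 124096 - 92929.6 = 31166.4.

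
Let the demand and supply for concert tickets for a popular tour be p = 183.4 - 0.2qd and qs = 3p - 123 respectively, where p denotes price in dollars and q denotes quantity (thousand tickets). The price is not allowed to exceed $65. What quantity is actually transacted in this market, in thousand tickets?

Rearranging demand gives qd = 917 - 5p. Without the control the market clears where 917 - 5p = 3p - 123, i.e. p* = 130 and q* = 267.
Because the ceiling (65) lies below the market-clearing price, it is binding.
At p = 65: qd = 917 - 5·65 = 592 and qs = 3·65 - 123 = 72.
The quantity actually transacted is the short side, supply: 72.

72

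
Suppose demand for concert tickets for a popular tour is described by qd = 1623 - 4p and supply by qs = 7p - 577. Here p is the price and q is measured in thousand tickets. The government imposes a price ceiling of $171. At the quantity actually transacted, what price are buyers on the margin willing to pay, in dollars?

Setting quantity demanded equal to quantity supplied, 1623 - 4p = 7p - 577, gives p* = 200 and q* = 823.
Because the ceiling (171) lies below the market-clearing price, it is binding.
At p = 171: qd = 1623 - 4·171 = 939 and qs = 7·171 - 577 = 620.
Only 620 units reach the market. On the demand curve, the marginal buyer's willingness to pay at q = 620 is (1623 - 620)/4 = 250.75.

250.75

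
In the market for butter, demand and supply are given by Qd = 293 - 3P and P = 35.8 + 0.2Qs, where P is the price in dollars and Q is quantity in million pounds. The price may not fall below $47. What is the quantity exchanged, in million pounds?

Rearranging supply gives Qs = 5P - 179. Equilibrium: 293 - 3P = 5P - 179, so 472 = 8P and P* = 59, Q* = 116.
Since 47 is below P* = 59, the floor does not bind and the free-market outcome prevails.

116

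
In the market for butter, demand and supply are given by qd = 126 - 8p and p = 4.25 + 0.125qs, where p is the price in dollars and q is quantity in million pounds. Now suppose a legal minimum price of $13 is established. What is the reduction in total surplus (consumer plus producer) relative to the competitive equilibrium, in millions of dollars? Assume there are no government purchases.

72

Rearranging supply gives qs = 8p - 34. Without the control the market clears where 126 - 8p = 8p - 34, i.e. p* = 10 and q* = 46.
Since 13 > 10, the floor is binding.
At p = 13: qd = 126 - 8·13 = 22 and qs = 8·13 - 34 = 70.
Quantity traded falls to 22. At q = 22 the demand price is (126 - 22)/8 = 13 and the supply price is (34 + 22)/8 = 7.
Deadweight loss = ½ · (13 - 7) · (46 - 22) = ½ · 6 · 24 = 72.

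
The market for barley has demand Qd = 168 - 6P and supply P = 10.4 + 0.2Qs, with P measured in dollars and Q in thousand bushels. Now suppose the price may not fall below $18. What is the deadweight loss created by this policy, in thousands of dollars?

Rearranging supply gives Qs = 5P - 52. In a free market, 168 - 6P = 5P - 52 gives the equilibrium P* = 20, Q* = 48.
The floor of 18 is below the equilibrium price 20, so it is not binding; the market clears at P* = 20, Q* = 48.
Since the control does not bind, no trades are prevented and deadweight loss is zero.

0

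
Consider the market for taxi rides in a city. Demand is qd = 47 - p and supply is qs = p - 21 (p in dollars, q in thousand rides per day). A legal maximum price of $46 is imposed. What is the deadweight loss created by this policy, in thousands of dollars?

In a free market, 47 - p = p - 21 gives the equilibrium p* = 34, q* = 13.
The ceiling of 46 is above the equilibrium price 34, so it is not binding; the market clears at p* = 34, q* = 13.
Since the control does not bind, no trades are prevented and deadweight loss is zero.

0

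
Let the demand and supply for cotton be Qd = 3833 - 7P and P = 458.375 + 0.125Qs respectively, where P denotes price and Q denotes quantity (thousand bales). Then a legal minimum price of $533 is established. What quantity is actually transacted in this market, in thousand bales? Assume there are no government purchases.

Rearranging supply gives Qs = 8P - 3667. In a free market, 3833 - 7P = 8P - 3667 gives the equilibrium P* = 500, Q* = 333.
Since 533 > 500, the floor is binding.
At P = 533: Qd = 3833 - 7·533 = 102 and Qs = 8·533 - 3667 = 597.
The quantity actually transacted is the short side, demand: 102.

102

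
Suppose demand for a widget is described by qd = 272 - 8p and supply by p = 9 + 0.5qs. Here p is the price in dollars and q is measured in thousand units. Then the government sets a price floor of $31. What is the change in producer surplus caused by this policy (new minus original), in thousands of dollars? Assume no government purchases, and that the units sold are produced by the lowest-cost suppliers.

Rearranging supply gives qs = 2p - 18. Without the control the market clears where 272 - 8p = 2p - 18, i.e. p* = 29 and q* = 40.
Because the floor (31) lies above the market-clearing price, it is binding.
At p = 31: qd = 272 - 8·31 = 24 and qs = 2·31 - 18 = 44.
Producer surplus without the control is ½ · (29 - 9) · 40 = 400.
With the floor, 24 units are sold at 31. The supply price at q = 24 is 21, so PS = ½ · [(31 - 9) + (31 - 21)] · 24 = 384.
Change in producer surplus = 384 - 400 = -16.

-16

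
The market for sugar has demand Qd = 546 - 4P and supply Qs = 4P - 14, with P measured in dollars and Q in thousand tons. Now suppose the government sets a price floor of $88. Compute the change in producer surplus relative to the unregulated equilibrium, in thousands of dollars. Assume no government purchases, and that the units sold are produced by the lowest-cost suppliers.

2844

Without the control the market clears where 546 - 4P = 4P - 14, i.e. P* = 70 and Q* = 266.
The floor of 88 is above the equilibrium price 70, so it binds.
At P = 88: Qd = 546 - 4·88 = 194 and Qs = 4·88 - 14 = 338.
Producer surplus without the control is ½ · (70 - 3.5) · 266 = 8844.5.
With the floor, 194 units are sold at 88. The supply price at Q = 194 is 52, so PS = ½ · [(88 - 3.5) + (88 - 52)] · 194 = 11688.5.
Change in producer surplus = 11688.5 - 8844.5 = 2844.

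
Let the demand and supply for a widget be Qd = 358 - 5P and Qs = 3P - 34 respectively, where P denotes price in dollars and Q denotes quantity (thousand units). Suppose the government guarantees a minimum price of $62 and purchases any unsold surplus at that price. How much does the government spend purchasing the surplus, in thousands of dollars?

Without the control the market clears where 358 - 5P = 3P - 34, i.e. P* = 49 and Q* = 113.
Since 62 > 49, the floor is binding.
At P = 62: Qd = 358 - 5·62 = 48 and Qs = 3·62 - 34 = 152.
Surplus = Qs - Qd = 104.
Government expenditure = surplus × support price = 104 × 62 = 6448.

6448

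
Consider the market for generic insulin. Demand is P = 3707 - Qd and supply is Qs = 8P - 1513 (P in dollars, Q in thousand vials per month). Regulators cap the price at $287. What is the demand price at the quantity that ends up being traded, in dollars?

2924

Rearranging demand gives Qd = 3707 - P. Setting quantity demanded equal to quantity supplied, 3707 - P = 8P - 1513, gives P* = 580 and Q* = 3127.
Since 287 < 580, the ceiling is binding.
At P = 287: Qd = 3707 - 287 = 3420 and Qs = 8·287 - 1513 = 783.
Only 783 units reach the market. On the demand curve, the marginal buyer's willingness to pay at Q = 783 is (3707 - 783) = 2924.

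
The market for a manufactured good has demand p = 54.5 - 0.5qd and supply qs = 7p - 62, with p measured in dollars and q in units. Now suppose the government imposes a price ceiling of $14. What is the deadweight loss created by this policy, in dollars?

Rearranging demand gives qd = 109 - 2p. Equilibrium: 109 - 2p = 7p - 62, so 171 = 9p and p* = 19, q* = 71.
Because the ceiling (14) lies below the market-clearing price, it is binding.
At p = 14: qd = 109 - 2·14 = 81 and qs = 7·14 - 62 = 36.
Quantity traded falls to 36. At q = 36 the demand price is (109 - 36)/2 = 36.5 and the supply price is (62 + 36)/7 = 14.
Deadweight loss = ½ · (36.5 - 14) · (71 - 36) = ½ · 22.5 · 35 = 393.75.

393.75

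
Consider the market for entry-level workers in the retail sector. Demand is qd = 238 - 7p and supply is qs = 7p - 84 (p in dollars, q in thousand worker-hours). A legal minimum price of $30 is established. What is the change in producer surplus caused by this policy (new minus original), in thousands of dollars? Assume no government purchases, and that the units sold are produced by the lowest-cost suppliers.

Setting quantity demanded equal to quantity supplied, 238 - 7p = 7p - 84, gives p* = 23 and q* = 77.
Since 30 > 23, the floor is binding.
At p = 30: qd = 238 - 7·30 = 28 and qs = 7·30 - 84 = 126.
Producer surplus without the control is ½ · (23 - 12) · 77 = 423.5.
With the floor, 28 units are sold at 30. The supply price at q = 28 is 16, so PS = ½ · [(30 - 12) + (30 - 16)] · 28 = 448.
Change in producer surplus = 448 - 423.5 = 24.5.

24.5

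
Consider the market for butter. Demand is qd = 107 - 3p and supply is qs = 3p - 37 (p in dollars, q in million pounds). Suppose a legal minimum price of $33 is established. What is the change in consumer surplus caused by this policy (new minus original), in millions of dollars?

Without the control the market clears where 107 - 3p = 3p - 37, i.e. p* = 24 and q* = 35.
Because the floor (33) lies above the market-clearing price, it is binding.
At p = 33: qd = 107 - 3·33 = 8 and qs = 3·33 - 37 = 62.
Consumer surplus without the control is ½ · (107/3 - 24) · 35 = 1225/6.
With the floor, consumers buy 8 units at 33, so CS = ½ · (107/3 - 33) · 8 = 32/3.
Change in consumer surplus = 32/3 - 1225/6 = -193.5.

-193.5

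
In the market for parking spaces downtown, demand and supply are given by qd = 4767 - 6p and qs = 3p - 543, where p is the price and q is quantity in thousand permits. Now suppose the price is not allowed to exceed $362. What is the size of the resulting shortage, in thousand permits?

Equilibrium: 4767 - 6p = 3p - 543, so 5310 = 9p and p* = 590, q* = 1227.
Since 362 < 590, the ceiling is binding.
At p = 362: qd = 4767 - 6·362 = 2595 and qs = 3·362 - 543 = 543.
Shortage = qd - qs = 2595 - 543 = 2052.

2052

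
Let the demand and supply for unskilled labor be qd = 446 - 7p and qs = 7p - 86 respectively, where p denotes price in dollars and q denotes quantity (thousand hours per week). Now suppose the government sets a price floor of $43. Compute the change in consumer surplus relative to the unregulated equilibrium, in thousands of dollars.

In a free market, 446 - 7p = 7p - 86 gives the equilibrium p* = 38, q* = 180.
Since 43 > 38, the floor is binding.
At p = 43: qd = 446 - 7·43 = 145 and qs = 7·43 - 86 = 215.
Consumer surplus without the control is ½ · (446/7 - 38) · 180 = 16200/7.
With the floor, consumers buy 145 units at 43, so CS = ½ · (446/7 - 43) · 145 = 21025/14.
Change in consumer surplus = 21025/14 - 16200/7 = -812.5.

-812.5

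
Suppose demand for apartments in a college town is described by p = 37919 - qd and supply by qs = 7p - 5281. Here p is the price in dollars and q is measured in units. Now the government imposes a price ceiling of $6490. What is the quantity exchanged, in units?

Rearranging demand gives qd = 37919 - p. In a free market, 37919 - p = 7p - 5281 gives the equilibrium p* = 5400, q* = 32519.
The ceiling of 6490 is above the equilibrium price 5400, so it is not binding; the market clears at p* = 5400, q* = 32519.

32519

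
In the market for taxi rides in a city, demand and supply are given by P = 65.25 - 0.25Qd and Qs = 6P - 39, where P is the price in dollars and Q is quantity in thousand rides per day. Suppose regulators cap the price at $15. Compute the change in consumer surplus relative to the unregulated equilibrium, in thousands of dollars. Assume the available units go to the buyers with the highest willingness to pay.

-247.5

Rearranging demand gives Qd = 261 - 4P. In a free market, 261 - 4P = 6P - 39 gives the equilibrium P* = 30, Q* = 141.
The ceiling of 15 is below the equilibrium price 30, so it binds.
At P = 15: Qd = 261 - 4·15 = 201 and Qs = 6·15 - 39 = 51.
Consumer surplus without the control is ½ · (65.25 - 30) · 141 = 2485.125.
With the ceiling, 51 units are sold at 15 (assume they go to the highest-value buyers). The demand price at Q = 51 is 52.5, so CS = ½ · [(65.25 - 15) + (52.5 - 15)] · 51 = 2237.625.
Change in consumer surplus = 2237.625 - 2485.125 = -247.5.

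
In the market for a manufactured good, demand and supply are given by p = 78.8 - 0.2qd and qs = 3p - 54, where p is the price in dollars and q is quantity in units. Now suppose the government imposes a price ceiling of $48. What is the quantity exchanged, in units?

90

Rearranging demand gives qd = 394 - 5p. Setting quantity demanded equal to quantity supplied, 394 - 5p = 3p - 54, gives p* = 56 and q* = 114.
Because the ceiling (48) lies below the market-clearing price, it is binding.
At p = 48: qd = 394 - 5·48 = 154 and qs = 3·48 - 54 = 90.
The quantity actually transacted is the short side, supply: 90.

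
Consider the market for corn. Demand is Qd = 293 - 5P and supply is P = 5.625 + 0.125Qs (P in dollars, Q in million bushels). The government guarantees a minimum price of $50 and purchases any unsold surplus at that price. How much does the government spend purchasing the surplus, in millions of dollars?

15600

Rearranging supply gives Qs = 8P - 45. Equilibrium: 293 - 5P = 8P - 45, so 338 = 13P and P* = 26, Q* = 163.
Since 50 > 26, the floor is binding.
At P = 50: Qd = 293 - 5·50 = 43 and Qs = 8·50 - 45 = 355.
Surplus = Qs - Qd = 312.
Government expenditure = surplus × support price = 312 × 50 = 15600.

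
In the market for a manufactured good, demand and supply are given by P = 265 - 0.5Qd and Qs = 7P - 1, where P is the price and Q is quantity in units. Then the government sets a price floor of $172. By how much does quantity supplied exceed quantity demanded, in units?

1017

Rearranging demand gives Qd = 530 - 2P. Setting quantity demanded equal to quantity supplied, 530 - 2P = 7P - 1, gives P* = 59 and Q* = 412.
The floor of 172 is above the equilibrium price 59, so it binds.
At P = 172: Qd = 530 - 2·172 = 186 and Qs = 7·172 - 1 = 1203.
Surplus = Qs - Qd = 1203 - 186 = 1017.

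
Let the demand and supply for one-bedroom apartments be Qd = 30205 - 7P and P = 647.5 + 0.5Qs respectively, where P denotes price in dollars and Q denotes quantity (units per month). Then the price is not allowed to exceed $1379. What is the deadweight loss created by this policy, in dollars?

Rearranging supply gives Qs = 2P - 1295. In a free market, 30205 - 7P = 2P - 1295 gives the equilibrium P* = 3500, Q* = 5705.
The ceiling of 1379 is below the equilibrium price 3500, so it binds.
At P = 1379: Qd = 30205 - 7·1379 = 20552 and Qs = 2·1379 - 1295 = 1463.
Quantity traded falls to 1463. At Q = 1463 the demand price is (30205 - 1463)/7 = 4106 and the supply price is (1295 + 1463)/2 = 1379.
Deadweight loss = ½ · (4106 - 1379) · (5705 - 1463) = ½ · 2727 · 4242 = 5783967.

5783967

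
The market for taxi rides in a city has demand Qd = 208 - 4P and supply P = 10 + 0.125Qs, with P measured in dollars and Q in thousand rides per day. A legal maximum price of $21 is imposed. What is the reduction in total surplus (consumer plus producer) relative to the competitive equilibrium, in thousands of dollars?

108

Rearranging supply gives Qs = 8P - 80. Setting quantity demanded equal to quantity supplied, 208 - 4P = 8P - 80, gives P* = 24 and Q* = 112.
The ceiling of 21 is below the equilibrium price 24, so it binds.
At P = 21: Qd = 208 - 4·21 = 124 and Qs = 8·21 - 80 = 88.
Quantity traded falls to 88. At Q = 88 the demand price is (208 - 88)/4 = 30 and the supply price is (80 + 88)/8 = 21.
Deadweight loss = ½ · (30 - 21) · (112 - 88) = ½ · 9 · 24 = 108.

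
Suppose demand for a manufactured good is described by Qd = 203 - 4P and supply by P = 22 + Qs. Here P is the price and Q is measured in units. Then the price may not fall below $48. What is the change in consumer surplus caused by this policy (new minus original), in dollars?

Rearranging supply gives Qs = P - 22. Setting quantity demanded equal to quantity supplied, 203 - 4P = P - 22, gives P* = 45 and Q* = 23.
Because the floor (48) lies above the market-clearing price, it is binding.
At P = 48: Qd = 203 - 4·48 = 11 and Qs = 48 - 22 = 26.
Consumer surplus without the control is ½ · (50.75 - 45) · 23 = 66.125.
With the floor, consumers buy 11 units at 48, so CS = ½ · (50.75 - 48) · 11 = 15.125.
Change in consumer surplus = 15.125 - 66.125 = -51.

-51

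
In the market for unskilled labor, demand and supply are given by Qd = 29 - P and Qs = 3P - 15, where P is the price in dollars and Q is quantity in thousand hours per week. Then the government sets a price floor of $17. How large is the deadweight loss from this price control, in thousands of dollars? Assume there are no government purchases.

24

Without the control the market clears where 29 - P = 3P - 15, i.e. P* = 11 and Q* = 18.
Since 17 > 11, the floor is binding.
At P = 17: Qd = 29 - 17 = 12 and Qs = 3·17 - 15 = 36.
Quantity traded falls to 12. At Q = 12 the demand price is 29 - 12 = 17 and the supply price is (15 + 12)/3 = 9.
Deadweight loss = ½ · (17 - 9) · (18 - 12) = ½ · 8 · 6 = 24.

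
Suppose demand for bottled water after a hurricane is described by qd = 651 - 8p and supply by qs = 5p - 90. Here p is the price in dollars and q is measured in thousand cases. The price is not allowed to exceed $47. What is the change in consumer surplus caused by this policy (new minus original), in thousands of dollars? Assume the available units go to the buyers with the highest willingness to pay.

Setting quantity demanded equal to quantity supplied, 651 - 8p = 5p - 90, gives p* = 57 and q* = 195.
Because the ceiling (47) lies below the market-clearing price, it is binding.
At p = 47: qd = 651 - 8·47 = 275 and qs = 5·47 - 90 = 145.
Consumer surplus without the control is ½ · (81.375 - 57) · 195 = 2376.5625.
With the ceiling, 145 units are sold at 47 (assume they go to the highest-value buyers). The demand price at q = 145 is 63.25, so CS = ½ · [(81.375 - 47) + (63.25 - 47)] · 145 = 3670.3125.
Change in consumer surplus = 3670.3125 - 2376.5625 = 1293.75.

1293.75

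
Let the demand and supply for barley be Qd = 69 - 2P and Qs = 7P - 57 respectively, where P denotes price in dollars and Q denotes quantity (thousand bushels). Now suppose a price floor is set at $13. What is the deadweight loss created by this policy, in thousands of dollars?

In a free market, 69 - 2P = 7P - 57 gives the equilibrium P* = 14, Q* = 41.
The floor of 13 is below the equilibrium price 14, so it is not binding; the market clears at P* = 14, Q* = 41.
Since the control does not bind, no trades are prevented and deadweight loss is zero.

0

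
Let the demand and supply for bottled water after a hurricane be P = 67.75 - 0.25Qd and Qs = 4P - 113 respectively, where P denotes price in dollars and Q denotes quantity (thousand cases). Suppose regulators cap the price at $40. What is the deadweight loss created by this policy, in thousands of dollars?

256

Rearranging demand gives Qd = 271 - 4P. In a free market, 271 - 4P = 4P - 113 gives the equilibrium P* = 48, Q* = 79.
Because the ceiling (40) lies below the market-clearing price, it is binding.
At P = 40: Qd = 271 - 4·40 = 111 and Qs = 4·40 - 113 = 47.
Quantity traded falls to 47. At Q = 47 the demand price is (271 - 47)/4 = 56 and the supply price is (113 + 47)/4 = 40.
Deadweight loss = ½ · (56 - 40) · (79 - 47) = ½ · 16 · 32 = 256.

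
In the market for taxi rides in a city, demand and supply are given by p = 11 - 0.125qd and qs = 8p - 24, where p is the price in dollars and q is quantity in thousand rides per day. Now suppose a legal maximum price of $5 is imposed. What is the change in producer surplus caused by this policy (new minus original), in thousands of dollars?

-48

Rearranging demand gives qd = 88 - 8p. Without the control the market clears where 88 - 8p = 8p - 24, i.e. p* = 7 and q* = 32.
Since 5 < 7, the ceiling is binding.
At p = 5: qd = 88 - 8·5 = 48 and qs = 8·5 - 24 = 16.
Producer surplus without the control is ½ · (7 - 3) · 32 = 64.
With the ceiling, producers sell 16 units at 5, so PS = ½ · (5 - 3) · 16 = 16.
Change in producer surplus = 16 - 64 = -48.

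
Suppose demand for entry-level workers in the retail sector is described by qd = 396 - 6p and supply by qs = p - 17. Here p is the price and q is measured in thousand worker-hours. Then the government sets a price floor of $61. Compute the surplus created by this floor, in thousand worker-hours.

14

Setting quantity demanded equal to quantity supplied, 396 - 6p = p - 17, gives p* = 59 and q* = 42.
The floor of 61 is above the equilibrium price 59, so it binds.
At p = 61: qd = 396 - 6·61 = 30 and qs = 61 - 17 = 44.
Surplus = qs - qd = 44 - 30 = 14.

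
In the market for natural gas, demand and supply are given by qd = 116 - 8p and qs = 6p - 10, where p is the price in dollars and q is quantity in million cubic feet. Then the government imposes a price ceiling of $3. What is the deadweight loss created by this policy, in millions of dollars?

Without the control the market clears where 116 - 8p = 6p - 10, i.e. p* = 9 and q* = 44.
The ceiling of 3 is below the equilibrium price 9, so it binds.
At p = 3: qd = 116 - 8·3 = 92 and qs = 6·3 - 10 = 8.
Quantity traded falls to 8. At q = 8 the demand price is (116 - 8)/8 = 13.5 and the supply price is (10 + 8)/6 = 3.
Deadweight loss = ½ · (13.5 - 3) · (44 - 8) = ½ · 10.5 · 36 = 189.

189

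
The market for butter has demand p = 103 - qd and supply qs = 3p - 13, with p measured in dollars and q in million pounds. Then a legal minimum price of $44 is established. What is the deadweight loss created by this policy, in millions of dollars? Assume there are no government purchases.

Rearranging demand gives qd = 103 - p. Setting quantity demanded equal to quantity supplied, 103 - p = 3p - 13, gives p* = 29 and q* = 74.
The floor of 44 is above the equilibrium price 29, so it binds.
At p = 44: qd = 103 - 44 = 59 and qs = 3·44 - 13 = 119.
Quantity traded falls to 59. At q = 59 the demand price is 103 - 59 = 44 and the supply price is (13 + 59)/3 = 24.
Deadweight loss = ½ · (44 - 24) · (74 - 59) = ½ · 20 · 15 = 150.

150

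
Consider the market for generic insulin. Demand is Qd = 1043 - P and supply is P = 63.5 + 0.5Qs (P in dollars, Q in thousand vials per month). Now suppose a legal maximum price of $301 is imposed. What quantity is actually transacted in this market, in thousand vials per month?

Rearranging supply gives Qs = 2P - 127. Setting quantity demanded equal to quantity supplied, 1043 - P = 2P - 127, gives P* = 390 and Q* = 653.
Since 301 < 390, the ceiling is binding.
At P = 301: Qd = 1043 - 301 = 742 and Qs = 2·301 - 127 = 475.
The quantity actually transacted is the short side, supply: 475.

475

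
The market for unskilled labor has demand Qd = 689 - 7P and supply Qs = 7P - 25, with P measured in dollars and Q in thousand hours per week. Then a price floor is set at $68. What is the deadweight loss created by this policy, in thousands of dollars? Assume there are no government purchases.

2023

Equilibrium: 689 - 7P = 7P - 25, so 714 = 14P and P* = 51, Q* = 332.
Because the floor (68) lies above the market-clearing price, it is binding.
At P = 68: Qd = 689 - 7·68 = 213 and Qs = 7·68 - 25 = 451.
Quantity traded falls to 213. At Q = 213 the demand price is (689 - 213)/7 = 68 and the supply price is (25 + 213)/7 = 34.
Deadweight loss = ½ · (68 - 34) · (332 - 213) = ½ · 34 · 119 = 2023.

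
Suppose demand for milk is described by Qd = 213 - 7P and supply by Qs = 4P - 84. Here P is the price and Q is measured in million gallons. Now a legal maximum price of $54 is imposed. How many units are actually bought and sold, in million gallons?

24

Setting quantity demanded equal to quantity supplied, 213 - 7P = 4P - 84, gives P* = 27 and Q* = 24.
The ceiling of 54 is above the equilibrium price 27, so it is not binding; the market clears at P* = 27, Q* = 24.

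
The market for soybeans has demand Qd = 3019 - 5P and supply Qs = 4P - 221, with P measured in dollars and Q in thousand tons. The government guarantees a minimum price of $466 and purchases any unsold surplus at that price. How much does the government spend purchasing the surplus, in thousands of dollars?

Equilibrium: 3019 - 5P = 4P - 221, so 3240 = 9P and P* = 360, Q* = 1219.
Since 466 > 360, the floor is binding.
At P = 466: Qd = 3019 - 5·466 = 689 and Qs = 4·466 - 221 = 1643.
Surplus = Qs - Qd = 954.
Government expenditure = surplus × support price = 954 × 466 = 444564.

444564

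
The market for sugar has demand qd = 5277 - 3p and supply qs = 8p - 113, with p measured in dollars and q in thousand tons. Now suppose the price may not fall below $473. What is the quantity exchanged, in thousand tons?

3807

Without the control the market clears where 5277 - 3p = 8p - 113, i.e. p* = 490 and q* = 3807.
The floor of 473 is below the equilibrium price 490, so it is not binding; the market clears at p* = 490, q* = 3807.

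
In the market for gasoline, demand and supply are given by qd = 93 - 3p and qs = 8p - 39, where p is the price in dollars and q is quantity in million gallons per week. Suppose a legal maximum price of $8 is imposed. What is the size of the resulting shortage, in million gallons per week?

44

Setting quantity demanded equal to quantity supplied, 93 - 3p = 8p - 39, gives p* = 12 and q* = 57.
The ceiling of 8 is below the equilibrium price 12, so it binds.
At p = 8: qd = 93 - 3·8 = 69 and qs = 8·8 - 39 = 25.
Shortage = qd - qs = 69 - 25 = 44.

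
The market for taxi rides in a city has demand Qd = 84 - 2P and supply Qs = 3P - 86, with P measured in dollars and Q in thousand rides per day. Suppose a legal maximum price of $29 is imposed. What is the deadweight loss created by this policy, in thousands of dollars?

Equilibrium: 84 - 2P = 3P - 86, so 170 = 5P and P* = 34, Q* = 16.
Because the ceiling (29) lies below the market-clearing price, it is binding.
At P = 29: Qd = 84 - 2·29 = 26 and Qs = 3·29 - 86 = 1.
Quantity traded falls to 1. At Q = 1 the demand price is (84 - 1)/2 = 41.5 and the supply price is (86 + 1)/3 = 29.
Deadweight loss = ½ · (41.5 - 29) · (16 - 1) = ½ · 12.5 · 15 = 93.75.

93.75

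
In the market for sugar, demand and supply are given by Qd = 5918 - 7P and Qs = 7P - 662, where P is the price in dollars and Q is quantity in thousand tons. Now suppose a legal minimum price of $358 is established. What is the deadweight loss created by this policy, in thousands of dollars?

0

Setting quantity demanded equal to quantity supplied, 5918 - 7P = 7P - 662, gives P* = 470 and Q* = 2628.
The floor of 358 is below the equilibrium price 470, so it is not binding; the market clears at P* = 470, Q* = 2628.
Since the control does not bind, no trades are prevented and deadweight loss is zero.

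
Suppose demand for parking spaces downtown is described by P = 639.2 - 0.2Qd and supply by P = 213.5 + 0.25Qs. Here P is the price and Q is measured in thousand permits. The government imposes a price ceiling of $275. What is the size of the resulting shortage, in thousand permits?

Rearranging demand gives Qd = 3196 - 5P; rearranging supply gives Qs = 4P - 854. Setting quantity demanded equal to quantity supplied, 3196 - 5P = 4P - 854, gives P* = 450 and Q* = 946.
Because the ceiling (275) lies below the market-clearing price, it is binding.
At P = 275: Qd = 3196 - 5·275 = 1821 and Qs = 4·275 - 854 = 246.
Shortage = Qd - Qs = 1821 - 246 = 1575.

1575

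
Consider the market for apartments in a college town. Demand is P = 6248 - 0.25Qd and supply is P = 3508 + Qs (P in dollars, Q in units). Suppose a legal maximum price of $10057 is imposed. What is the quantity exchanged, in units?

Rearranging demand gives Qd = 24992 - 4P; rearranging supply gives Qs = P - 3508. Setting quantity demanded equal to quantity supplied, 24992 - 4P = P - 3508, gives P* = 5700 and Q* = 2192.
Since 10057 is above P* = 5700, the ceiling does not bind and the free-market outcome prevails.

2192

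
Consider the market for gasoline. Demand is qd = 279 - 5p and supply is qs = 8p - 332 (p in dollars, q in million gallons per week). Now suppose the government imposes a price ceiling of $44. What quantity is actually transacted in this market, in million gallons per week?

20

In a free market, 279 - 5p = 8p - 332 gives the equilibrium p* = 47, q* = 44.
Because the ceiling (44) lies below the market-clearing price, it is binding.
At p = 44: qd = 279 - 5·44 = 59 and qs = 8·44 - 332 = 20.
The quantity actually transacted is the short side, supply: 20.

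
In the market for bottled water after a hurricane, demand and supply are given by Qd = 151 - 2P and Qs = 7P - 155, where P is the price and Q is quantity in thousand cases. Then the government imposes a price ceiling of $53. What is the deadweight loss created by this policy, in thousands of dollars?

0

In a free market, 151 - 2P = 7P - 155 gives the equilibrium P* = 34, Q* = 83.
The ceiling of 53 is above the equilibrium price 34, so it is not binding; the market clears at P* = 34, Q* = 83.
Since the control does not bind, no trades are prevented and deadweight loss is zero.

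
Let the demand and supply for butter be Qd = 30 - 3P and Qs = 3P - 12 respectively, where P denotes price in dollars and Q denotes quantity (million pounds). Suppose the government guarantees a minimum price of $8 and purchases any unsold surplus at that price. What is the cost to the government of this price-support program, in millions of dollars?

48

Setting quantity demanded equal to quantity supplied, 30 - 3P = 3P - 12, gives P* = 7 and Q* = 9.
Since 8 > 7, the floor is binding.
At P = 8: Qd = 30 - 3·8 = 6 and Qs = 3·8 - 12 = 12.
Surplus = Qs - Qd = 6.
Government expenditure = surplus × support price = 6 × 8 = 48.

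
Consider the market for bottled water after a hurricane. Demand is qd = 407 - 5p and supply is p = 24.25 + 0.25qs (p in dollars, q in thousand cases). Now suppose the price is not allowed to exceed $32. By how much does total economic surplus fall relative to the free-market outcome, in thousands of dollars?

Rearranging supply gives qs = 4p - 97. In a free market, 407 - 5p = 4p - 97 gives the equilibrium p* = 56, q* = 127.
Since 32 < 56, the ceiling is binding.
At p = 32: qd = 407 - 5·32 = 247 and qs = 4·32 - 97 = 31.
Quantity traded falls to 31. At q = 31 the demand price is (407 - 31)/5 = 75.2 and the supply price is (97 + 31)/4 = 32.
Deadweight loss = ½ · (75.2 - 32) · (127 - 31) = ½ · 43.2 · 96 = 2073.6.

2073.6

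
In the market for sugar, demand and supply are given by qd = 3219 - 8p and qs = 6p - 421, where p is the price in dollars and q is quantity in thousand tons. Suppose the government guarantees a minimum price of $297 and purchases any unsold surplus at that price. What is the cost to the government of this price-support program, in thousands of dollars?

Without the control the market clears where 3219 - 8p = 6p - 421, i.e. p* = 260 and q* = 1139.
Because the floor (297) lies above the market-clearing price, it is binding.
At p = 297: qd = 3219 - 8·297 = 843 and qs = 6·297 - 421 = 1361.
Surplus = qs - qd = 518.
Government expenditure = surplus × support price = 518 × 297 = 153846.

153846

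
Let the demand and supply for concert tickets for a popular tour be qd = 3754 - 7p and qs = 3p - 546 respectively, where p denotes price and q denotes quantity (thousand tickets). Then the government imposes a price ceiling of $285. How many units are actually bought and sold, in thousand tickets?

Without the control the market clears where 3754 - 7p = 3p - 546, i.e. p* = 430 and q* = 744.
Since 285 < 430, the ceiling is binding.
At p = 285: qd = 3754 - 7·285 = 1759 and qs = 3·285 - 546 = 309.
The quantity actually transacted is the short side, supply: 309.

309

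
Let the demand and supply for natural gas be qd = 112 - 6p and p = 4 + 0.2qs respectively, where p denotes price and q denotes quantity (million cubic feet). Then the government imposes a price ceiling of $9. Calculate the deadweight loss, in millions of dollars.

41.25

Rearranging supply gives qs = 5p - 20. Equilibrium: 112 - 6p = 5p - 20, so 132 = 11p and p* = 12, q* = 40.
The ceiling of 9 is below the equilibrium price 12, so it binds.
At p = 9: qd = 112 - 6·9 = 58 and qs = 5·9 - 20 = 25.
Quantity traded falls to 25. At q = 25 the demand price is (112 - 25)/6 = 14.5 and the supply price is (20 + 25)/5 = 9.
Deadweight loss = ½ · (14.5 - 9) · (40 - 25) = ½ · 5.5 · 15 = 41.25.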